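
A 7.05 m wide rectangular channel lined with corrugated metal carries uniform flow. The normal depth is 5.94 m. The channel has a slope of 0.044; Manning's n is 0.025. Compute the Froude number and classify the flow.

Flow area A = b·y = 7.05 × 5.94 = 41.88 m². Wetted perimeter P = b + 2y = 7.05 + 2×5.94 = 18.93 m.
Hydraulic radius R = A/P = 41.88/18.93 = 2.212 m.
V = (1/n) R^(2/3) √S = (1/0.025) × 2.212^(2/3) × √0.044 = 14.25 m/s. Hydraulic depth D_h = A/T = 41.88/7.05 = 5.94 m.
Froude number Fr = V/√(g·D_h) = 14.25/√(9.81×5.94) = 1.87, which is greater than 1, so the flow is supercritical.

supercritical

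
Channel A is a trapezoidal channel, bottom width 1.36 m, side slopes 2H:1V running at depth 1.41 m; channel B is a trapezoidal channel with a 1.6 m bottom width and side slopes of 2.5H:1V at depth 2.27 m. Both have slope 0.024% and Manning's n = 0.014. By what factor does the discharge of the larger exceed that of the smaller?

Channel A: With bottom width b = 1.36 m and side slope z = 2: A = (b + zy)y = (1.36 + 2×1.41)×1.41 = 5.894 m²; P = b + 2y√(1+z²) = 1.36 + 2×1.41×2.236 = 7.666 m. Hydraulic radius R = A/P = 5.894/7.666 = 0.7689 m. Q_A = (1/0.014)·5.894·0.7689^(2/3)·√0.00024 = 5.474 m³/s.
Channel B: With bottom width b = 1.6 m and side slope z = 2.5: A = (b + zy)y = (1.6 + 2.5×2.27)×2.27 = 16.51 m²; P = b + 2y√(1+z²) = 1.6 + 2×2.27×2.693 = 13.82 m. Hydraulic radius R = A/P = 16.51/13.82 = 1.195 m. Q_B = (1/0.014)·16.51·1.195^(2/3)·√0.00024 = 20.57 m³/s.
The larger discharge is 20.57 m³/s and the smaller is 5.474 m³/s; the ratio is 3.76.

3.76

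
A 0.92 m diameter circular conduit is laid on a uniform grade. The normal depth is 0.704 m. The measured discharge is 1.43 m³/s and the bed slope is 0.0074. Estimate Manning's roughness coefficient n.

For a circular section of diameter D = 0.92 m at depth y = 0.704 m, the central angle is θ = 2 arccos(1 − 2y/D) = 4.26 rad. Then A = (D²/8)(θ − sin θ) = 0.5458 m² and P = Dθ/2 = 1.96 m.
Hydraulic radius R = A/P = 0.5458/1.96 = 0.2786 m.
Rearranging Manning's equation: n = (1/Q) A R^(2/3) S^(1/2) = (1/1.43) × 0.5458 × 0.2786^(2/3) × √0.0074 = 0.014.

n = 0.014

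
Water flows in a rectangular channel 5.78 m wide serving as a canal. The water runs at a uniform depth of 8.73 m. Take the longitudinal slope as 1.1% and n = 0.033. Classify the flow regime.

Flow area A = b·y = 5.78 × 8.73 = 50.46 m². Wetted perimeter P = b + 2y = 5.78 + 2×8.73 = 23.24 m.
Hydraulic radius R = A/P = 50.46/23.24 = 2.171 m.
V = (1/n) R^(2/3) √S = (1/0.033) × 2.171^(2/3) × √0.011 = 5.329 m/s. Hydraulic depth D_h = A/T = 50.46/5.78 = 8.73 m.
Froude number Fr = V/√(g·D_h) = 5.329/√(9.81×8.73) = 0.576, which is less than 1, so the flow is subcritical.

subcritical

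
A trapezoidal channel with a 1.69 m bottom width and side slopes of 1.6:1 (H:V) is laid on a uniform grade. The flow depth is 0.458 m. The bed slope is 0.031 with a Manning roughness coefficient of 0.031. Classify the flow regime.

With bottom width b = 1.69 m and side slope z = 1.6: A = (b + zy)y = (1.69 + 1.6×0.458)×0.458 = 1.11 m²; P = b + 2y√(1+z²) = 1.69 + 2×0.458×1.887 = 3.418 m.
Hydraulic radius R = A/P = 1.11/3.418 = 0.3246 m.
V = (1/n) R^(2/3) √S = (1/0.031) × 0.3246^(2/3) × √0.031 = 2.683 m/s. Hydraulic depth D_h = A/T = 1.11/3.156 = 0.3516 m.
Froude number Fr = V/√(g·D_h) = 2.683/√(9.81×0.3516) = 1.44, which is greater than 1, so the flow is supercritical.

supercritical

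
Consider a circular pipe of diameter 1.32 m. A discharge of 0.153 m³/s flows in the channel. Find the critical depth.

y_c = 0.201 m

At critical depth, Q² T / (g A³) = 1, i.e. A³/T = Q²/g = 0.153²/9.81 = 0.002386.
At y = 0.231 m: A³/T = 0.004149 — high.
At y = 0.176 m: A³/T = 0.001422 — low.
At y = 0.201 m: A³/T = 0.0024 — ≈ 0.002386.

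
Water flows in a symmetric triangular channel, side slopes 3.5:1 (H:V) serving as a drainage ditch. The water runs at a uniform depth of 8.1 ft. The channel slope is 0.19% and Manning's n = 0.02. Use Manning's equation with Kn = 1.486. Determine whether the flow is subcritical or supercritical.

subcritical

For a triangular section with side slope z = 3.5: A = zy² = 3.5×8.1² = 229.6 ft²; P = 2y√(1+z²) = 2×8.1×3.64 = 58.97 ft.
Hydraulic radius R = A/P = 229.6/58.97 = 3.894 ft.
V = (1.486/n) R^(2/3) √S = (1.486/0.02) × 3.894^(2/3) × √0.0019 = 8.016 ft/s. Hydraulic depth D_h = A/T = 229.6/56.7 = 4.05 ft.
Froude number Fr = V/√(g·D_h) = 8.016/√(32.2×4.05) = 0.702, which is less than 1, so the flow is subcritical.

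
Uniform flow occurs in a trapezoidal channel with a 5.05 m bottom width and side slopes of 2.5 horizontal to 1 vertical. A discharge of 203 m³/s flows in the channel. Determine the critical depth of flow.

y_c = 3.36 m

At critical depth, Q² T / (g A³) = 1, i.e. A³/T = Q²/g = 203²/9.81 = 4201.
Trying y = 4.26 m: A³/T = 11350 — over.
Trying y = 2.45 m: A³/T = 1186 — short.
Trying y = 3.36 m: A³/T = 4224 — ≈ 4201.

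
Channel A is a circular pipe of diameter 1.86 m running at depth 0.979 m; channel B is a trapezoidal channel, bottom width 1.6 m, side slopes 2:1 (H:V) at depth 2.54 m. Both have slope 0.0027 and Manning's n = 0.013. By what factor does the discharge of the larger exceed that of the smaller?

22.8

Channel A: For a circular section of diameter D = 1.86 m at depth y = 0.979 m, the central angle is θ = 2 arccos(1 − 2y/D) = 3.247 rad. Then A = (D²/8)(θ − sin θ) = 1.45 m² and P = Dθ/2 = 3.02 m. Hydraulic radius R = A/P = 1.45/3.02 = 0.4801 m. Q_A = (1/0.013)·1.45·0.4801^(2/3)·√0.0027 = 3.553 m³/s.
Channel B: With bottom width b = 1.6 m and side slope z = 2: A = (b + zy)y = (1.6 + 2×2.54)×2.54 = 16.97 m²; P = b + 2y√(1+z²) = 1.6 + 2×2.54×2.236 = 12.96 m. Hydraulic radius R = A/P = 16.97/12.96 = 1.309 m. Q_B = (1/0.013)·16.97·1.309^(2/3)·√0.0027 = 81.17 m³/s.
The larger discharge is 81.17 m³/s and the smaller is 3.553 m³/s; the ratio is 22.8.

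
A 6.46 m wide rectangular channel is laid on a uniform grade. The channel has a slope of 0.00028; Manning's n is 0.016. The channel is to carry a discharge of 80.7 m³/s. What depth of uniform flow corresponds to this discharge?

Manning's equation rearranged: A R^(2/3) = nQ / (1·√S) = 0.016 × 80.7 / (√0.00028) = 77.16.
At y = 8.01 m: A R^(2/3) = 90.21 — too large.
At y = 7.03 m: A R^(2/3) = 77.12 — close enough.

y_n = 7.03 m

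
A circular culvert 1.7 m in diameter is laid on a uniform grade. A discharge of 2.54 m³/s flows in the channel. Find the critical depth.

y_c = 0.792 m

At critical depth, Q² T / (g A³) = 1, i.e. A³/T = Q²/g = 2.54²/9.81 = 0.6577.
Trying y = 0.912 m: A³/T = 1.125 — over.
Trying y = 0.574 m: A³/T = 0.1905 — short.
Trying y = 0.792 m: A³/T = 0.6563 — ≈ 0.6577.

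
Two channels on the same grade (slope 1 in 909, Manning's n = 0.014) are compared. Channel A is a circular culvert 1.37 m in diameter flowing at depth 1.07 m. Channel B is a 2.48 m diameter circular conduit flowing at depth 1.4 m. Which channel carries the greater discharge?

Channel A: For a circular section of diameter D = 1.37 m at depth y = 1.07 m, the central angle is θ = 2 arccos(1 − 2y/D) = 4.335 rad. Then A = (D²/8)(θ − sin θ) = 1.235 m² and P = Dθ/2 = 2.97 m. Hydraulic radius R = A/P = 1.235/2.97 = 0.416 m. Q_A = (1/0.014)·1.235·0.416^(2/3)·√0.0011 = 1.631 m³/s.
Channel B: For a circular section of diameter D = 2.48 m at depth y = 1.4 m, the central angle is θ = 2 arccos(1 − 2y/D) = 3.4 rad. Then A = (D²/8)(θ − sin θ) = 2.811 m² and P = Dθ/2 = 4.216 m. Hydraulic radius R = A/P = 2.811/4.216 = 0.6667 m. Q_B = (1/0.014)·2.811·0.6667^(2/3)·√0.0011 = 5.082 m³/s.
Q_A = 1.631 m³/s vs Q_B = 5.082 m³/s, so channel B carries more.

channel B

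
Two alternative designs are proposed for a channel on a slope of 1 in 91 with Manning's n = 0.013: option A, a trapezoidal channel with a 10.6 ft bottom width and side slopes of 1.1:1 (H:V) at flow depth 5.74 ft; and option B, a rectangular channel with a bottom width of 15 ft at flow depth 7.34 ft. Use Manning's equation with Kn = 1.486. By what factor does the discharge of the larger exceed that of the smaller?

Channel A: With bottom width b = 10.6 ft and side slope z = 1.1: A = (b + zy)y = (10.6 + 1.1×5.74)×5.74 = 97.09 ft²; P = b + 2y√(1+z²) = 10.6 + 2×5.74×1.487 = 27.67 ft. Hydraulic radius R = A/P = 97.09/27.67 = 3.509 ft. Q_A = (1.486/0.013)·97.09·3.509^(2/3)·√0.01099 = 2686 ft³/s.
Channel B: Flow area A = b·y = 15 × 7.34 = 110.1 ft². Wetted perimeter P = b + 2y = 15 + 2×7.34 = 29.68 ft. Hydraulic radius R = A/P = 110.1/29.68 = 3.71 ft. Q_B = (1.486/0.013)·110.1·3.71^(2/3)·√0.01099 = 3161 ft³/s.
The larger discharge is 3161 ft³/s and the smaller is 2686 ft³/s; the ratio is 1.18.

1.18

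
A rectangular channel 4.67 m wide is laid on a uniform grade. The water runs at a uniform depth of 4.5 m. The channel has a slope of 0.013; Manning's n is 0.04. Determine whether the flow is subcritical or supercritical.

Flow area A = b·y = 4.67 × 4.5 = 21.02 m². Wetted perimeter P = b + 2y = 4.67 + 2×4.5 = 13.67 m.
Hydraulic radius R = A/P = 21.02/13.67 = 1.537 m.
V = (1/n) R^(2/3) √S = (1/0.04) × 1.537^(2/3) × √0.013 = 3.797 m/s. Hydraulic depth D_h = A/T = 21.02/4.67 = 4.5 m.
Froude number Fr = V/√(g·D_h) = 3.797/√(9.81×4.5) = 0.571, which is less than 1, so the flow is subcritical.

subcritical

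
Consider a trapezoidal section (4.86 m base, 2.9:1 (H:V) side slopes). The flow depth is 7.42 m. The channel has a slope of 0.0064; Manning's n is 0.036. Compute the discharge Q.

With bottom width b = 4.86 m and side slope z = 2.9: A = (b + zy)y = (4.86 + 2.9×7.42)×7.42 = 195.7 m²; P = b + 2y√(1+z²) = 4.86 + 2×7.42×3.068 = 50.38 m.
Hydraulic radius R = A/P = 195.7/50.38 = 3.885 m.
Manning's equation: Q = (1/n) A R^(2/3) S^(1/2) = (1/0.036) × 195.7 × 3.885^(2/3) × 0.0064^(1/2) = 1070 m³/s.

Q = 1070 m³/s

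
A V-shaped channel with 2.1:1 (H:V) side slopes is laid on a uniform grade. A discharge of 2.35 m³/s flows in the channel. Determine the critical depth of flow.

At critical depth, Q² T / (g A³) = 1, i.e. A³/T = Q²/g = 2.35²/9.81 = 0.5629.
At y = 0.935 m: A³/T = 1.576 — over.
At y = 0.558 m: A³/T = 0.1193 — short.
At y = 0.761 m: A³/T = 0.5628 — close enough.

y_c = 0.761 m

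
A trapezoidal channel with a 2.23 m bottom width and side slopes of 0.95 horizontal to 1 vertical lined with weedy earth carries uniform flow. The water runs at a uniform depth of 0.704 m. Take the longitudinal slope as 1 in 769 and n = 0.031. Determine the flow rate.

With bottom width b = 2.23 m and side slope z = 0.95: A = (b + zy)y = (2.23 + 0.95×0.704)×0.704 = 2.041 m²; P = b + 2y√(1+z²) = 2.23 + 2×0.704×1.379 = 4.172 m.
Hydraulic radius R = A/P = 2.041/4.172 = 0.4891 m.
Manning's equation: Q = (1/n) A R^(2/3) S^(1/2) = (1/0.031) × 2.041 × 0.4891^(2/3) × 0.0013^(1/2) = 1.47 m³/s.

Q = 1.47 m³/s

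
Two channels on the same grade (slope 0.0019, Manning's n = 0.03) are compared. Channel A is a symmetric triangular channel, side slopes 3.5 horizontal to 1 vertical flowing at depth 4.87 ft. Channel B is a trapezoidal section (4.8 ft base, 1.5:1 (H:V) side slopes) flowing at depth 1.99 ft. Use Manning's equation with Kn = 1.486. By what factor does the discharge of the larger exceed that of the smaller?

Channel A: For a triangular section with side slope z = 3.5: A = zy² = 3.5×4.87² = 83.01 ft²; P = 2y√(1+z²) = 2×4.87×3.64 = 35.45 ft. Hydraulic radius R = A/P = 83.01/35.45 = 2.341 ft. Q_A = (1.486/0.03)·83.01·2.341^(2/3)·√0.0019 = 316 ft³/s.
Channel B: With bottom width b = 4.8 ft and side slope z = 1.5: A = (b + zy)y = (4.8 + 1.5×1.99)×1.99 = 15.49 ft²; P = b + 2y√(1+z²) = 4.8 + 2×1.99×1.803 = 11.98 ft. Hydraulic radius R = A/P = 15.49/11.98 = 1.294 ft. Q_B = (1.486/0.03)·15.49·1.294^(2/3)·√0.0019 = 39.71 ft³/s.
The larger discharge is 316 ft³/s and the smaller is 39.71 ft³/s; the ratio is 7.96.

7.96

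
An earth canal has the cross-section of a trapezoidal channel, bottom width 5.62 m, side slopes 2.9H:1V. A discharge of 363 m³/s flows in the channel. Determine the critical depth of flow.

y_c = 4.16 m

At critical depth, Q² T / (g A³) = 1, i.e. A³/T = Q²/g = 363²/9.81 = 13430.
Try y = 4.86 m: A³/T = 26010 — over.
Try y = 3.3 m: A³/T = 5087 — short.
Try y = 4.16 m: A³/T = 13380 — ≈ 13430.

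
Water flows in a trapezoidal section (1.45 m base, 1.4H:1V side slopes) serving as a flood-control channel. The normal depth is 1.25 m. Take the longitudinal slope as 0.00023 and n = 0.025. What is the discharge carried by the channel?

With bottom width b = 1.45 m and side slope z = 1.4: A = (b + zy)y = (1.45 + 1.4×1.25)×1.25 = 4 m²; P = b + 2y√(1+z²) = 1.45 + 2×1.25×1.72 = 5.751 m.
Hydraulic radius R = A/P = 4/5.751 = 0.6955 m.
Manning's equation: Q = (1/n) A R^(2/3) S^(1/2) = (1/0.025) × 4 × 0.6955^(2/3) × 0.00023^(1/2) = 1.9 m³/s.

Q = 1.9 m³/s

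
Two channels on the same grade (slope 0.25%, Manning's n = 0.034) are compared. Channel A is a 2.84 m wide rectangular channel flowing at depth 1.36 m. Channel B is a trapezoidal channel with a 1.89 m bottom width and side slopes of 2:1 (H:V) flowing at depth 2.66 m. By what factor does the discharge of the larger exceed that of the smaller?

Channel A: Flow area A = b·y = 2.84 × 1.36 = 3.862 m². Wetted perimeter P = b + 2y = 2.84 + 2×1.36 = 5.56 m. Hydraulic radius R = A/P = 3.862/5.56 = 0.6947 m. Q_A = (1/0.034)·3.862·0.6947^(2/3)·√0.0025 = 4.455 m³/s.
Channel B: With bottom width b = 1.89 m and side slope z = 2: A = (b + zy)y = (1.89 + 2×2.66)×2.66 = 19.18 m²; P = b + 2y√(1+z²) = 1.89 + 2×2.66×2.236 = 13.79 m. Hydraulic radius R = A/P = 19.18/13.79 = 1.391 m. Q_B = (1/0.034)·19.18·1.391^(2/3)·√0.0025 = 35.15 m³/s.
The larger discharge is 35.15 m³/s and the smaller is 4.455 m³/s; the ratio is 7.89.

7.89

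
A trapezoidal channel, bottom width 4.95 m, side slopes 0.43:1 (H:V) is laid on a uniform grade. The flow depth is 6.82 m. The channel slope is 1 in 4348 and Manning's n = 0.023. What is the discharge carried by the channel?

Q = 69 m³/s

With bottom width b = 4.95 m and side slope z = 0.43: A = (b + zy)y = (4.95 + 0.43×6.82)×6.82 = 53.76 m²; P = b + 2y√(1+z²) = 4.95 + 2×6.82×1.089 = 19.8 m.
Hydraulic radius R = A/P = 53.76/19.8 = 2.715 m.
Manning's equation: Q = (1/n) A R^(2/3) S^(1/2) = (1/0.023) × 53.76 × 2.715^(2/3) × 0.00023^(1/2) = 69 m³/s.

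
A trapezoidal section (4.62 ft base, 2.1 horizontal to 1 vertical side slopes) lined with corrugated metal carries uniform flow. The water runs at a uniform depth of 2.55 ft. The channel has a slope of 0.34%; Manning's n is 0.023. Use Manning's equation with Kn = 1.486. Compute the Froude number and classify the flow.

subcritical

With bottom width b = 4.62 ft and side slope z = 2.1: A = (b + zy)y = (4.62 + 2.1×2.55)×2.55 = 25.44 ft²; P = b + 2y√(1+z²) = 4.62 + 2×2.55×2.326 = 16.48 ft.
Hydraulic radius R = A/P = 25.44/16.48 = 1.543 ft.
V = (1.486/n) R^(2/3) √S = (1.486/0.023) × 1.543^(2/3) × √0.0034 = 5.031 ft/s. Hydraulic depth D_h = A/T = 25.44/15.33 = 1.659 ft.
Froude number Fr = V/√(g·D_h) = 5.031/√(32.2×1.659) = 0.688, which is less than 1, so the flow is subcritical.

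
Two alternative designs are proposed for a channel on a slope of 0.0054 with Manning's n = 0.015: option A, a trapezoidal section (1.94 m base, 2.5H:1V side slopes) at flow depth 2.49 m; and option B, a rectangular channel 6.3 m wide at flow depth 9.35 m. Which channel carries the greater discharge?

channel B

Channel A: With bottom width b = 1.94 m and side slope z = 2.5: A = (b + zy)y = (1.94 + 2.5×2.49)×2.49 = 20.33 m²; P = b + 2y√(1+z²) = 1.94 + 2×2.49×2.693 = 15.35 m. Hydraulic radius R = A/P = 20.33/15.35 = 1.325 m. Q_A = (1/0.015)·20.33·1.325^(2/3)·√0.0054 = 120.1 m³/s.
Channel B: Flow area A = b·y = 6.3 × 9.35 = 58.9 m². Wetted perimeter P = b + 2y = 6.3 + 2×9.35 = 25 m. Hydraulic radius R = A/P = 58.9/25 = 2.356 m. Q_B = (1/0.015)·58.9·2.356^(2/3)·√0.0054 = 511 m³/s.
Q_A = 120.1 m³/s vs Q_B = 511 m³/s, so channel B carries more.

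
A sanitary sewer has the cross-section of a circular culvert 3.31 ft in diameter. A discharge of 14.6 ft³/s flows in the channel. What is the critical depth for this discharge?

y_c = 1.18 ft

At critical depth, Q² T / (g A³) = 1, i.e. A³/T = Q²/g = 14.6²/32.2 = 6.62.
Trying y = 0.823 ft: A³/T = 1.626 — short.
Trying y = 1.18 ft: A³/T = 6.574 — close enough.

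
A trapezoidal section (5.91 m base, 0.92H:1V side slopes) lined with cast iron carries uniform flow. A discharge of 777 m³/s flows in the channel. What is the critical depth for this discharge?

y_c = 8.12 m

At critical depth, Q² T / (g A³) = 1, i.e. A³/T = Q²/g = 777²/9.81 = 61540.
Try y = 9.94 m: A³/T = 138500 — too large.
Try y = 5.65 m: A³/T = 15160 — too small.
Try y = 8.12 m: A³/T = 61510 — matches.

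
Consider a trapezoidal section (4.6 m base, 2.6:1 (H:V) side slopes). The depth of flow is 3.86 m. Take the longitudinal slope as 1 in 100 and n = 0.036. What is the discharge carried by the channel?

With bottom width b = 4.6 m and side slope z = 2.6: A = (b + zy)y = (4.6 + 2.6×3.86)×3.86 = 56.49 m²; P = b + 2y√(1+z²) = 4.6 + 2×3.86×2.786 = 26.11 m.
Hydraulic radius R = A/P = 56.49/26.11 = 2.164 m.
Manning's equation: Q = (1/n) A R^(2/3) S^(1/2) = (1/0.036) × 56.49 × 2.164^(2/3) × 0.01^(1/2) = 263 m³/s.

Q = 263 m³/s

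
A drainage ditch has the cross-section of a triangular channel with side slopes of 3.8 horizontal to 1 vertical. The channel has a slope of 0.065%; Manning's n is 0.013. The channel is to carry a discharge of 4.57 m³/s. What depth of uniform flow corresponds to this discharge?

y_n = 0.998 m

Manning's equation rearranged: A R^(2/3) = nQ / (1·√S) = 0.013 × 4.57 / (√0.00065) = 2.33.
At y = 1.15 m: A R^(2/3) = 3.398 — too large.
At y = 0.859 m: A R^(2/3) = 1.561 — too small.
At y = 0.998 m: A R^(2/3) = 2.329 — ≈ 2.33.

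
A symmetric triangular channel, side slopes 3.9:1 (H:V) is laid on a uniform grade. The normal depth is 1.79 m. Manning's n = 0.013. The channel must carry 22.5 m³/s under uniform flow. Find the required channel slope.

S = 0.000663

For a triangular section with side slope z = 3.9: A = zy² = 3.9×1.79² = 12.5 m²; P = 2y√(1+z²) = 2×1.79×4.026 = 14.41 m.
Hydraulic radius R = A/P = 12.5/14.41 = 0.867 m.
From Manning's equation, S = [nQ / (1 A R^(2/3))]² = [0.013 × 22.5 / (1 × 12.5 × 0.867^(2/3))]² = 0.000663.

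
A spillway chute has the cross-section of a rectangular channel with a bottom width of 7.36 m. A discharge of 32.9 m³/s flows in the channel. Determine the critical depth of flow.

For a rectangular channel, critical depth y_c = (q²/g)^(1/3) where q = Q/b = 32.9/7.36 = 4.47 m²/s.
So y_c = (4.47²/9.81)^(1/3) = 1.27 m.

y_c = 1.27 m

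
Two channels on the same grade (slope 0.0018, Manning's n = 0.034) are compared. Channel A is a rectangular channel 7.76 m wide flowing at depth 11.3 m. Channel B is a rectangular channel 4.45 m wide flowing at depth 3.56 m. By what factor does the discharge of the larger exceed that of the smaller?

9.1

Channel A: Flow area A = b·y = 7.76 × 11.3 = 87.69 m². Wetted perimeter P = b + 2y = 7.76 + 2×11.3 = 30.36 m. Hydraulic radius R = A/P = 87.69/30.36 = 2.888 m. Q_A = (1/0.034)·87.69·2.888^(2/3)·√0.0018 = 221.9 m³/s.
Channel B: Flow area A = b·y = 4.45 × 3.56 = 15.84 m². Wetted perimeter P = b + 2y = 4.45 + 2×3.56 = 11.57 m. Hydraulic radius R = A/P = 15.84/11.57 = 1.369 m. Q_B = (1/0.034)·15.84·1.369^(2/3)·√0.0018 = 24.38 m³/s.
The larger discharge is 221.9 m³/s and the smaller is 24.38 m³/s; the ratio is 9.1.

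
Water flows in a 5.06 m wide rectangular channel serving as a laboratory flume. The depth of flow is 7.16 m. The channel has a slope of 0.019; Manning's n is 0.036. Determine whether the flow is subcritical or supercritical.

Flow area A = b·y = 5.06 × 7.16 = 36.23 m². Wetted perimeter P = b + 2y = 5.06 + 2×7.16 = 19.38 m.
Hydraulic radius R = A/P = 36.23/19.38 = 1.869 m.
V = (1/n) R^(2/3) √S = (1/0.036) × 1.869^(2/3) × √0.019 = 5.811 m/s. Hydraulic depth D_h = A/T = 36.23/5.06 = 7.16 m.
Froude number Fr = V/√(g·D_h) = 5.811/√(9.81×7.16) = 0.693, which is less than 1, so the flow is subcritical.

subcritical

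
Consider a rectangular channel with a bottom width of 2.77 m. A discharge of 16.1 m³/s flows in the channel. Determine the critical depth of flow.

y_c = 1.51 m

For a rectangular channel, critical depth y_c = (q²/g)^(1/3) where q = Q/b = 16.1/2.77 = 5.812 m²/s.
So y_c = (5.812²/9.81)^(1/3) = 1.51 m.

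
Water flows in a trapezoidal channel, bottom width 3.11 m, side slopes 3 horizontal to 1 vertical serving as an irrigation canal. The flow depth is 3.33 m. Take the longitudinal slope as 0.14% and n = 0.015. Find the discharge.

Q = 161 m³/s

With bottom width b = 3.11 m and side slope z = 3: A = (b + zy)y = (3.11 + 3×3.33)×3.33 = 43.62 m²; P = b + 2y√(1+z²) = 3.11 + 2×3.33×3.162 = 24.17 m.
Hydraulic radius R = A/P = 43.62/24.17 = 1.805 m.
Manning's equation: Q = (1/n) A R^(2/3) S^(1/2) = (1/0.015) × 43.62 × 1.805^(2/3) × 0.0014^(1/2) = 161 m³/s.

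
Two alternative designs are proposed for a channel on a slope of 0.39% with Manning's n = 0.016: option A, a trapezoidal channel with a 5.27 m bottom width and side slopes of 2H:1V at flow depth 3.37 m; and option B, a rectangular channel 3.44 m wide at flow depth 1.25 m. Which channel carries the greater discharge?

channel A

Channel A: With bottom width b = 5.27 m and side slope z = 2: A = (b + zy)y = (5.27 + 2×3.37)×3.37 = 40.47 m²; P = b + 2y√(1+z²) = 5.27 + 2×3.37×2.236 = 20.34 m. Hydraulic radius R = A/P = 40.47/20.34 = 1.99 m. Q_A = (1/0.016)·40.47·1.99^(2/3)·√0.0039 = 249.9 m³/s.
Channel B: Flow area A = b·y = 3.44 × 1.25 = 4.3 m². Wetted perimeter P = b + 2y = 3.44 + 2×1.25 = 5.94 m. Hydraulic radius R = A/P = 4.3/5.94 = 0.7239 m. Q_B = (1/0.016)·4.3·0.7239^(2/3)·√0.0039 = 13.53 m³/s.
Q_A = 249.9 m³/s vs Q_B = 13.53 m³/s, so channel A carries more.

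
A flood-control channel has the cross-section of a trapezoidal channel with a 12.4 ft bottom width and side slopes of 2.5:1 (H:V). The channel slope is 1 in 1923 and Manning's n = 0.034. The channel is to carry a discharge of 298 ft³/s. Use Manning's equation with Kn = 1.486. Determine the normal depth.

y_n = 5.27 ft

Manning's equation rearranged: A R^(2/3) = nQ / (1.486·√S) = 0.034 × 298 / (1.486 × √0.00052) = 299.
At y = 6.41 ft: A R^(2/3) = 450.2 — high.
At y = 4.26 ft: A R^(2/3) = 194.1 — low.
At y = 5.27 ft: A R^(2/3) = 299.1 — matches.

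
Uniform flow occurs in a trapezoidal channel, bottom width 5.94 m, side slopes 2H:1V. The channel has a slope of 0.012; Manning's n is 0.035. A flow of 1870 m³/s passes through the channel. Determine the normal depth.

Manning's equation rearranged: A R^(2/3) = nQ / (1·√S) = 0.035 × 1870 / (√0.012) = 597.5.
At y = 9.75 m: A R^(2/3) = 725.9 — high.
At y = 6.27 m: A R^(2/3) = 262.5 — low.
At y = 8.97 m: A R^(2/3) = 596.8 — ≈ 597.5.

y_n = 8.97 m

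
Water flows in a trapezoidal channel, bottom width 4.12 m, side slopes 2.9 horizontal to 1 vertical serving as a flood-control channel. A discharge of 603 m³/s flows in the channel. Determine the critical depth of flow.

y_c = 5.49 m

At critical depth, Q² T / (g A³) = 1, i.e. A³/T = Q²/g = 603²/9.81 = 37070.
Trying y = 6.7 m: A³/T = 91400 — too large.
Trying y = 4.04 m: A³/T = 9504 — too small.
Trying y = 5.49 m: A³/T = 37040 — close enough.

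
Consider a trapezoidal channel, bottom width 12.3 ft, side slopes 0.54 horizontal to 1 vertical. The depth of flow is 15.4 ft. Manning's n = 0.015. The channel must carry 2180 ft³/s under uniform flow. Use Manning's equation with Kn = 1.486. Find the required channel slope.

S = 0.000379

With bottom width b = 12.3 ft and side slope z = 0.54: A = (b + zy)y = (12.3 + 0.54×15.4)×15.4 = 317.5 ft²; P = b + 2y√(1+z²) = 12.3 + 2×15.4×1.136 = 47.3 ft.
Hydraulic radius R = A/P = 317.5/47.3 = 6.712 ft.
From Manning's equation, S = [nQ / (1.486 A R^(2/3))]² = [0.015 × 2180 / (1.486 × 317.5 × 6.712^(2/3))]² = 0.000379.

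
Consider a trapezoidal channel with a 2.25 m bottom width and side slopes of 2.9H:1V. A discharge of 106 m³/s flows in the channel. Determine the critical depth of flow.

At critical depth, Q² T / (g A³) = 1, i.e. A³/T = Q²/g = 106²/9.81 = 1145.
Try y = 2.17 m: A³/T = 429.4 — low.
Try y = 3.15 m: A³/T = 2248 — high.
Try y = 2.71 m: A³/T = 1144 — close enough.

y_c = 2.71 m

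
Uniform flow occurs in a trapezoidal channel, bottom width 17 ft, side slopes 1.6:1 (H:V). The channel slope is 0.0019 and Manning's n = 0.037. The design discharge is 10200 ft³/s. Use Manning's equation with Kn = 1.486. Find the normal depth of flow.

y_n = 22 ft

Manning's equation rearranged: A R^(2/3) = nQ / (1.486·√S) = 0.037 × 10200 / (1.486 × √0.0019) = 5826.
At y = 15.1 ft: A R^(2/3) = 2568 — too small.
At y = 24.9 ft: A R^(2/3) = 7726 — too large.
At y = 22 ft: A R^(2/3) = 5845 — close enough.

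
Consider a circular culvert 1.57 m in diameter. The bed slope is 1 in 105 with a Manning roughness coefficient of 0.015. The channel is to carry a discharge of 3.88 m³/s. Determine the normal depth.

Manning's equation rearranged: A R^(2/3) = nQ / (1·√S) = 0.015 × 3.88 / (√0.009524) = 0.5964.
Try y = 1.05 m: A R^(2/3) = 0.8171 — over.
Try y = 0.63 m: A R^(2/3) = 0.3518 — short.
Try y = 0.853 m: A R^(2/3) = 0.5959 — close enough.

y_n = 0.853 m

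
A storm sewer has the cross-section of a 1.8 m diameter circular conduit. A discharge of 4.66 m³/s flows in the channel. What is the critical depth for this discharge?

y_c = 1.07 m

At critical depth, Q² T / (g A³) = 1, i.e. A³/T = Q²/g = 4.66²/9.81 = 2.214.
Trying y = 0.932 m: A³/T = 1.308 — low.
Trying y = 1.28 m: A³/T = 4.443 — high.
Trying y = 1.07 m: A³/T = 2.217 — ≈ 2.214.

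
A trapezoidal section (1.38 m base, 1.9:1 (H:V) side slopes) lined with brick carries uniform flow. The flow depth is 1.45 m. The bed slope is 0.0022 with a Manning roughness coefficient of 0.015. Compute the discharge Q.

Q = 16 m³/s

With bottom width b = 1.38 m and side slope z = 1.9: A = (b + zy)y = (1.38 + 1.9×1.45)×1.45 = 5.996 m²; P = b + 2y√(1+z²) = 1.38 + 2×1.45×2.147 = 7.607 m.
Hydraulic radius R = A/P = 5.996/7.607 = 0.7882 m.
Manning's equation: Q = (1/n) A R^(2/3) S^(1/2) = (1/0.015) × 5.996 × 0.7882^(2/3) × 0.0022^(1/2) = 16 m³/s.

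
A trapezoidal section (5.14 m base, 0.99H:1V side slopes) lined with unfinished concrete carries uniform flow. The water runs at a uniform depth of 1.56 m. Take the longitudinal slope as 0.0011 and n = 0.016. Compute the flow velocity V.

V = 2.2 m/s

With bottom width b = 5.14 m and side slope z = 0.99: A = (b + zy)y = (5.14 + 0.99×1.56)×1.56 = 10.43 m²; P = b + 2y√(1+z²) = 5.14 + 2×1.56×1.407 = 9.53 m.
Hydraulic radius R = A/P = 10.43/9.53 = 1.094 m.
From Manning's equation, V = (1/n) R^(2/3) S^(1/2) = (1/0.016) × 1.094^(2/3) × 0.0011^(1/2) = 2.2 m/s.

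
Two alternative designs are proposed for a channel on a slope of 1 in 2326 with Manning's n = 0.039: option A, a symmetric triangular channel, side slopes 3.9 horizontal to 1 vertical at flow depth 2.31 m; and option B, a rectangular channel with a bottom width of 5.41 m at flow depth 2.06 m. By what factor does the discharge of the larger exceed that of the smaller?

Channel A: For a triangular section with side slope z = 3.9: A = zy² = 3.9×2.31² = 20.81 m²; P = 2y√(1+z²) = 2×2.31×4.026 = 18.6 m. Hydraulic radius R = A/P = 20.81/18.6 = 1.119 m. Q_A = (1/0.039)·20.81·1.119^(2/3)·√0.0004299 = 11.92 m³/s.
Channel B: Flow area A = b·y = 5.41 × 2.06 = 11.14 m². Wetted perimeter P = b + 2y = 5.41 + 2×2.06 = 9.53 m. Hydraulic radius R = A/P = 11.14/9.53 = 1.169 m. Q_B = (1/0.039)·11.14·1.169^(2/3)·√0.0004299 = 6.577 m³/s.
The larger discharge is 11.92 m³/s and the smaller is 6.577 m³/s; the ratio is 1.81.

1.81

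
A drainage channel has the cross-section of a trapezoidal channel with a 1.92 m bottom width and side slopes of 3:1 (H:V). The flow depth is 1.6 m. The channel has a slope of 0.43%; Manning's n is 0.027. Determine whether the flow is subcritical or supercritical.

subcritical

With bottom width b = 1.92 m and side slope z = 3: A = (b + zy)y = (1.92 + 3×1.6)×1.6 = 10.75 m²; P = b + 2y√(1+z²) = 1.92 + 2×1.6×3.162 = 12.04 m.
Hydraulic radius R = A/P = 10.75/12.04 = 0.8931 m.
V = (1/n) R^(2/3) √S = (1/0.027) × 0.8931^(2/3) × √0.0043 = 2.252 m/s. Hydraulic depth D_h = A/T = 10.75/11.52 = 0.9333 m.
Froude number Fr = V/√(g·D_h) = 2.252/√(9.81×0.9333) = 0.744, which is less than 1, so the flow is subcritical.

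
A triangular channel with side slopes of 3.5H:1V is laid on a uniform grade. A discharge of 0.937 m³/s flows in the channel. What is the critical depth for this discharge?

y_c = 0.429 m

At critical depth, Q² T / (g A³) = 1, i.e. A³/T = Q²/g = 0.937²/9.81 = 0.0895.
Try y = 0.506 m: A³/T = 0.2032 — too large.
Try y = 0.361 m: A³/T = 0.03755 — too small.
Try y = 0.429 m: A³/T = 0.089 — close enough.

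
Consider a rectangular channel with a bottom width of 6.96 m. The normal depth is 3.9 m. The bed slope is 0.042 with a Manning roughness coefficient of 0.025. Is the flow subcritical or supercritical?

supercritical

Flow area A = b·y = 6.96 × 3.9 = 27.14 m². Wetted perimeter P = b + 2y = 6.96 + 2×3.9 = 14.76 m.
Hydraulic radius R = A/P = 27.14/14.76 = 1.839 m.
V = (1/n) R^(2/3) √S = (1/0.025) × 1.839^(2/3) × √0.042 = 12.3 m/s. Hydraulic depth D_h = A/T = 27.14/6.96 = 3.9 m.
Froude number Fr = V/√(g·D_h) = 12.3/√(9.81×3.9) = 1.99, which is greater than 1, so the flow is supercritical.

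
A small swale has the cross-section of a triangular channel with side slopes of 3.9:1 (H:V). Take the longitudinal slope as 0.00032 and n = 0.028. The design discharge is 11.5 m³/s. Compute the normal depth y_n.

Manning's equation rearranged: A R^(2/3) = nQ / (1·√S) = 0.028 × 11.5 / (√0.00032) = 18.
Trying y = 1.72 m: A R^(2/3) = 10.21 — too small.
Trying y = 2.13 m: A R^(2/3) = 18.07 — matches.

y_n = 2.13 m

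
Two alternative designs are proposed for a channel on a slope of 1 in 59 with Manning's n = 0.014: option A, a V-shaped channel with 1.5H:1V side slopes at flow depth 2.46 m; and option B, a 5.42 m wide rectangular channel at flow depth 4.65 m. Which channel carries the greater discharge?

Channel A: For a triangular section with side slope z = 1.5: A = zy² = 1.5×2.46² = 9.077 m²; P = 2y√(1+z²) = 2×2.46×1.803 = 8.87 m. Hydraulic radius R = A/P = 9.077/8.87 = 1.023 m. Q_A = (1/0.014)·9.077·1.023^(2/3)·√0.01695 = 85.73 m³/s.
Channel B: Flow area A = b·y = 5.42 × 4.65 = 25.2 m². Wetted perimeter P = b + 2y = 5.42 + 2×4.65 = 14.72 m. Hydraulic radius R = A/P = 25.2/14.72 = 1.712 m. Q_B = (1/0.014)·25.2·1.712^(2/3)·√0.01695 = 335.4 m³/s.
Q_A = 85.73 m³/s vs Q_B = 335.4 m³/s, so channel B carries more.

channel B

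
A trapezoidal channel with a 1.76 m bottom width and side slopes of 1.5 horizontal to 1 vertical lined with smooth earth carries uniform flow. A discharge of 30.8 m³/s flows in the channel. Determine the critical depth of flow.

At critical depth, Q² T / (g A³) = 1, i.e. A³/T = Q²/g = 30.8²/9.81 = 96.7.
At y = 2.09 m: A³/T = 133.3 — over.
At y = 1.37 m: A³/T = 24.32 — short.
At y = 1.93 m: A³/T = 96.05 — ≈ 96.7.

y_c = 1.93 m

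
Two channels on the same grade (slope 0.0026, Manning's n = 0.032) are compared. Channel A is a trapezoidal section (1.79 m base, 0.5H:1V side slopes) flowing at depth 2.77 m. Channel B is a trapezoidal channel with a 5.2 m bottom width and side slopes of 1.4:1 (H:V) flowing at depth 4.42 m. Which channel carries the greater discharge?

channel B

Channel A: With bottom width b = 1.79 m and side slope z = 0.5: A = (b + zy)y = (1.79 + 0.5×2.77)×2.77 = 8.795 m²; P = b + 2y√(1+z²) = 1.79 + 2×2.77×1.118 = 7.984 m. Hydraulic radius R = A/P = 8.795/7.984 = 1.102 m. Q_A = (1/0.032)·8.795·1.102^(2/3)·√0.0026 = 14.95 m³/s.
Channel B: With bottom width b = 5.2 m and side slope z = 1.4: A = (b + zy)y = (5.2 + 1.4×4.42)×4.42 = 50.33 m²; P = b + 2y√(1+z²) = 5.2 + 2×4.42×1.72 = 20.41 m. Hydraulic radius R = A/P = 50.33/20.41 = 2.466 m. Q_B = (1/0.032)·50.33·2.466^(2/3)·√0.0026 = 146.4 m³/s.
Q_A = 14.95 m³/s vs Q_B = 146.4 m³/s, so channel B carries more.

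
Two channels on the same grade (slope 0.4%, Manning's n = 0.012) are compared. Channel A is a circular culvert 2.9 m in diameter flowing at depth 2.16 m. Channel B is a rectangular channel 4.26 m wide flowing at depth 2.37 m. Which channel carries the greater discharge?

channel B

Channel A: For a circular section of diameter D = 2.9 m at depth y = 2.16 m, the central angle is θ = 2 arccos(1 − 2y/D) = 4.165 rad. Then A = (D²/8)(θ − sin θ) = 5.276 m² and P = Dθ/2 = 6.039 m. Hydraulic radius R = A/P = 5.276/6.039 = 0.8736 m. Q_A = (1/0.012)·5.276·0.8736^(2/3)·√0.004 = 25.41 m³/s.
Channel B: Flow area A = b·y = 4.26 × 2.37 = 10.1 m². Wetted perimeter P = b + 2y = 4.26 + 2×2.37 = 9 m. Hydraulic radius R = A/P = 10.1/9 = 1.122 m. Q_B = (1/0.012)·10.1·1.122^(2/3)·√0.004 = 57.45 m³/s.
Q_A = 25.41 m³/s vs Q_B = 57.45 m³/s, so channel B carries more.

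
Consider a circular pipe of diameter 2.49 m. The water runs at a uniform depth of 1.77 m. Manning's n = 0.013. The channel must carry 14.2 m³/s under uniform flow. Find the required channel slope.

For a circular section of diameter D = 2.49 m at depth y = 1.77 m, the central angle is θ = 2 arccos(1 − 2y/D) = 4.012 rad. Then A = (D²/8)(θ − sin θ) = 3.702 m² and P = Dθ/2 = 4.995 m.
Hydraulic radius R = A/P = 3.702/4.995 = 0.7411 m.
From Manning's equation, S = [nQ / (1 A R^(2/3))]² = [0.013 × 14.2 / (1 × 3.702 × 0.7411^(2/3))]² = 0.00371.

S = 0.00371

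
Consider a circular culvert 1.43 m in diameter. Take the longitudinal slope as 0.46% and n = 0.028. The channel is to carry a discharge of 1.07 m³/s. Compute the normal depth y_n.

y_n = 0.754 m

Manning's equation rearranged: A R^(2/3) = nQ / (1·√S) = 0.028 × 1.07 / (√0.0046) = 0.4417.
Try y = 0.948 m: A R^(2/3) = 0.6292 — high.
Try y = 0.754 m: A R^(2/3) = 0.4422 — matches.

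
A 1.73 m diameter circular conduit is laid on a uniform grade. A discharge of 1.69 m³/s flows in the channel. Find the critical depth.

y_c = 0.637 m

At critical depth, Q² T / (g A³) = 1, i.e. A³/T = Q²/g = 1.69²/9.81 = 0.2911.
At y = 0.704 m: A³/T = 0.4266 — over.
At y = 0.637 m: A³/T = 0.2904 — close enough.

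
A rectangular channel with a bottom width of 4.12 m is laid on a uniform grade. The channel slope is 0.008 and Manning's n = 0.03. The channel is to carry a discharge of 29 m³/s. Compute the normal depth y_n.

y_n = 2.25 m

Manning's equation rearranged: A R^(2/3) = nQ / (1·√S) = 0.03 × 29 / (√0.008) = 9.727.
At y = 2.85 m: A R^(2/3) = 13.23 — high.
At y = 1.7 m: A R^(2/3) = 6.68 — low.
At y = 2.25 m: A R^(2/3) = 9.73 — ≈ 9.727.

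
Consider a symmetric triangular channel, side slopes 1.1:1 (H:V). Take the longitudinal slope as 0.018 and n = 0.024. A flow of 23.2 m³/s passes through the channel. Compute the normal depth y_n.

y_n = 2.11 m

Manning's equation rearranged: A R^(2/3) = nQ / (1·√S) = 0.024 × 23.2 / (√0.018) = 4.15.
At y = 1.59 m: A R^(2/3) = 1.952 — too small.
At y = 2.56 m: A R^(2/3) = 6.953 — too large.
At y = 2.11 m: A R^(2/3) = 4.152 — ≈ 4.15.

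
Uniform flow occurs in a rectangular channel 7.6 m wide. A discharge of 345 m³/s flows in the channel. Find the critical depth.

For a rectangular channel, critical depth y_c = (q²/g)^(1/3) where q = Q/b = 345/7.6 = 45.39 m²/s.
So y_c = (45.39²/9.81)^(1/3) = 5.94 m.

y_c = 5.94 m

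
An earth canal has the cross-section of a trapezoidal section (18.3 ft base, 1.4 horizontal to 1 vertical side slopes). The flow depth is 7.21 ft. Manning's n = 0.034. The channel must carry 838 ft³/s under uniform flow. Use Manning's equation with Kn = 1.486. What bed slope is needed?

S = 0.0011

With bottom width b = 18.3 ft and side slope z = 1.4: A = (b + zy)y = (18.3 + 1.4×7.21)×7.21 = 204.7 ft²; P = b + 2y√(1+z²) = 18.3 + 2×7.21×1.72 = 43.11 ft.
Hydraulic radius R = A/P = 204.7/43.11 = 4.749 ft.
From Manning's equation, S = [nQ / (1.486 A R^(2/3))]² = [0.034 × 838 / (1.486 × 204.7 × 4.749^(2/3))]² = 0.0011.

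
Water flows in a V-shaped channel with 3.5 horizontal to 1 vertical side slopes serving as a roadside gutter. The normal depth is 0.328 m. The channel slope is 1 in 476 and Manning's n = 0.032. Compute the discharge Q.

For a triangular section with side slope z = 3.5: A = zy² = 3.5×0.328² = 0.3765 m²; P = 2y√(1+z²) = 2×0.328×3.64 = 2.388 m.
Hydraulic radius R = A/P = 0.3765/2.388 = 0.1577 m.
Manning's equation: Q = (1/n) A R^(2/3) S^(1/2) = (1/0.032) × 0.3765 × 0.1577^(2/3) × 0.002101^(1/2) = 0.157 m³/s.

Q = 0.157 m³/s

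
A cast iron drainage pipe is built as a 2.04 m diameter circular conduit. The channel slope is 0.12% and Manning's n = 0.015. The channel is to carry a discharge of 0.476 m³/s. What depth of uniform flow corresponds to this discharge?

y_n = 0.433 m

Manning's equation rearranged: A R^(2/3) = nQ / (1·√S) = 0.015 × 0.476 / (√0.0012) = 0.2061.
At y = 0.352 m: A R^(2/3) = 0.1353 — short.
At y = 0.471 m: A R^(2/3) = 0.2439 — over.
At y = 0.433 m: A R^(2/3) = 0.206 — ≈ 0.2061.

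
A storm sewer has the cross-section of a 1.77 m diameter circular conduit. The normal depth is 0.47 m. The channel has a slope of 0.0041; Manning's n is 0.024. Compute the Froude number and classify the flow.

For a circular section of diameter D = 1.77 m at depth y = 0.47 m, the central angle is θ = 2 arccos(1 − 2y/D) = 2.165 rad. Then A = (D²/8)(θ − sin θ) = 0.5236 m² and P = Dθ/2 = 1.916 m.
Hydraulic radius R = A/P = 0.5236/1.916 = 0.2732 m.
V = (1/n) R^(2/3) √S = (1/0.024) × 0.2732^(2/3) × √0.0041 = 1.123 m/s. Hydraulic depth D_h = A/T = 0.5236/1.563 = 0.3349 m.
Froude number Fr = V/√(g·D_h) = 1.123/√(9.81×0.3349) = 0.62, which is less than 1, so the flow is subcritical.

subcritical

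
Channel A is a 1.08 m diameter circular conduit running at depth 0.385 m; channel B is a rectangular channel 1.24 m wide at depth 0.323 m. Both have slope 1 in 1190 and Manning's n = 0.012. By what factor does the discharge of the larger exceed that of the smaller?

1.37

Channel A: For a circular section of diameter D = 1.08 m at depth y = 0.385 m, the central angle is θ = 2 arccos(1 − 2y/D) = 2.559 rad. Then A = (D²/8)(θ − sin θ) = 0.293 m² and P = Dθ/2 = 1.382 m. Hydraulic radius R = A/P = 0.293/1.382 = 0.212 m. Q_A = (1/0.012)·0.293·0.212^(2/3)·√0.0008403 = 0.2516 m³/s.
Channel B: Flow area A = b·y = 1.24 × 0.323 = 0.4005 m². Wetted perimeter P = b + 2y = 1.24 + 2×0.323 = 1.886 m. Hydraulic radius R = A/P = 0.4005/1.886 = 0.2124 m. Q_B = (1/0.012)·0.4005·0.2124^(2/3)·√0.0008403 = 0.3444 m³/s.
The larger discharge is 0.3444 m³/s and the smaller is 0.2516 m³/s; the ratio is 1.37.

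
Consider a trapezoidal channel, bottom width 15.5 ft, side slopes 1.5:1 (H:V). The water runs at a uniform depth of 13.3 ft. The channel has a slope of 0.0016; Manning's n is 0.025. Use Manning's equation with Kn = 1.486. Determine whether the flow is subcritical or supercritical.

subcritical

With bottom width b = 15.5 ft and side slope z = 1.5: A = (b + zy)y = (15.5 + 1.5×13.3)×13.3 = 471.5 ft²; P = b + 2y√(1+z²) = 15.5 + 2×13.3×1.803 = 63.45 ft.
Hydraulic radius R = A/P = 471.5/63.45 = 7.43 ft.
V = (1.486/n) R^(2/3) √S = (1.486/0.025) × 7.43^(2/3) × √0.0016 = 9.053 ft/s. Hydraulic depth D_h = A/T = 471.5/55.4 = 8.511 ft.
Froude number Fr = V/√(g·D_h) = 9.053/√(32.2×8.511) = 0.547, which is less than 1, so the flow is subcritical.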